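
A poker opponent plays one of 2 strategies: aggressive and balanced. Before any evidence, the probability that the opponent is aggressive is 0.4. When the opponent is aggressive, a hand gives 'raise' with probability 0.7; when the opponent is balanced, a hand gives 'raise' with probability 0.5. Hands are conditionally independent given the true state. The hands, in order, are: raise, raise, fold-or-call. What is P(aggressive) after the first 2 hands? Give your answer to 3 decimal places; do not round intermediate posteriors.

After 'raise': P(aggressive) = 0.7·0.4000 / (0.7·0.4000 + 0.5·0.6000) ≈ 0.4828
After 'raise': P(aggressive) = 0.7·0.4828 / (0.7·0.4828 + 0.5·0.5172) ≈ 0.5665

0.566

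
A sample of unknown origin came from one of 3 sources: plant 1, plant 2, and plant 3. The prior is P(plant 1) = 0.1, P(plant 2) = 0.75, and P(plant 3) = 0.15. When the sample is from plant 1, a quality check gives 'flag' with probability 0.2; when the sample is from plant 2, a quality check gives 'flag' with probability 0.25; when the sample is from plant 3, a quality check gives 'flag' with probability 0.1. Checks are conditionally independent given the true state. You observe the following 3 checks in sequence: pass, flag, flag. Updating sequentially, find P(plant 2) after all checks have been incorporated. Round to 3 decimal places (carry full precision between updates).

After 'pass': normaliser = 0.8·0.1000 + 0.75·0.7500 + 0.9·0.1500; P(plant 1) ≈ 0.1029, P(plant 2) ≈ 0.7235, P(plant 3) ≈ 0.1736
After 'flag': normaliser = 0.2·0.1029 + 0.25·0.7235 + 0.1·0.1736; P(plant 1) ≈ 0.0940, P(plant 2) ≈ 0.8266, P(plant 3) ≈ 0.0794
After 'flag': normaliser = 0.2·0.0940 + 0.25·0.8266 + 0.1·0.0794; P(plant 1) ≈ 0.0806, P(plant 2) ≈ 0.8854, P(plant 3) ≈ 0.0340

0.885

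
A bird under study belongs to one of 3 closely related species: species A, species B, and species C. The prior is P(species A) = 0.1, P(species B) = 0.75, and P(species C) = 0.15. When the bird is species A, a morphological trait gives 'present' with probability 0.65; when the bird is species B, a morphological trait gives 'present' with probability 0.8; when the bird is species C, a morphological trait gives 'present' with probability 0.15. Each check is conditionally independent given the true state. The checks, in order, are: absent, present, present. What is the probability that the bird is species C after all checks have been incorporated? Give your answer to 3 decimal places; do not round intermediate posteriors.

Each posterior becomes the prior for the next update.
After 'absent': normaliser = 0.35·0.1000 + 0.2·0.7500 + 0.85·0.1500; P(species A) ≈ 0.1120, P(species B) ≈ 0.4800, P(species C) ≈ 0.4080
After 'present': normaliser = 0.65·0.1120 + 0.8·0.4800 + 0.15·0.4080; P(species A) ≈ 0.1405, P(species B) ≈ 0.7413, P(species C) ≈ 0.1181
After 'present': normaliser = 0.65·0.1405 + 0.8·0.7413 + 0.15·0.1181; P(species A) ≈ 0.1301, P(species B) ≈ 0.8447, P(species C) ≈ 0.0252

0.025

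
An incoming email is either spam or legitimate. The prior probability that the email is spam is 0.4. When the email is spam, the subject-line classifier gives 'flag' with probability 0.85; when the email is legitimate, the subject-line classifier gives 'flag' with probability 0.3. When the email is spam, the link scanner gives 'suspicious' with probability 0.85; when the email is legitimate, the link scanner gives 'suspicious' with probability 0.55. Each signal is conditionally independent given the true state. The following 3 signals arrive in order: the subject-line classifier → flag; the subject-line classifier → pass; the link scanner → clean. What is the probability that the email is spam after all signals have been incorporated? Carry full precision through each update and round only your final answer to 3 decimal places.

After the subject-line classifier='flag': P(spam) = 0.85·0.4000 / (0.85·0.4000 + 0.3·0.6000) ≈ 0.6538
After the subject-line classifier='pass': P(spam) = 0.15·0.6538 / (0.15·0.6538 + 0.7·0.3462) ≈ 0.2881
After the link scanner='clean': P(spam) = 0.15·0.2881 / (0.15·0.2881 + 0.45·0.7119) ≈ 0.1189

0.119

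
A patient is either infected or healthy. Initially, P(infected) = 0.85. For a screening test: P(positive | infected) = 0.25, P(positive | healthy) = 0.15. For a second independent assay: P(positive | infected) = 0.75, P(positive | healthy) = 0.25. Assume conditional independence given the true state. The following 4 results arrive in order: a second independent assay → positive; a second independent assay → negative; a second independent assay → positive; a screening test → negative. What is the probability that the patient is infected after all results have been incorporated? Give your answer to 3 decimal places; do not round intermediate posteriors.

0.938

After a second independent assay='positive': P(infected) = 0.75·0.8500 / (0.75·0.8500 + 0.25·0.1500) ≈ 0.9444
After a second independent assay='negative': P(infected) = 0.25·0.9444 / (0.25·0.9444 + 0.75·0.0556) ≈ 0.8500
After a second independent assay='positive': P(infected) = 0.75·0.8500 / (0.75·0.8500 + 0.25·0.1500) ≈ 0.9444
After a screening test='negative': P(infected) = 0.75·0.9444 / (0.75·0.9444 + 0.85·0.0556) ≈ 0.9375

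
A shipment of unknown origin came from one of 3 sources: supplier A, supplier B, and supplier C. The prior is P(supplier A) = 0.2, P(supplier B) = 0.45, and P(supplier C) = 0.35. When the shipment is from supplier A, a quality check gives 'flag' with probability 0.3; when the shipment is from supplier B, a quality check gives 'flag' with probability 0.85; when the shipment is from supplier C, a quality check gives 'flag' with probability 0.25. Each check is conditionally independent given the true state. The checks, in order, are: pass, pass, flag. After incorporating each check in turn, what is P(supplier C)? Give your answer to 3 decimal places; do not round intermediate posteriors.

After 'pass': normaliser = 0.7·0.2000 + 0.15·0.4500 + 0.75·0.3500; P(supplier A) ≈ 0.2979, P(supplier B) ≈ 0.1436, P(supplier C) ≈ 0.5585
After 'pass': normaliser = 0.7·0.2979 + 0.15·0.1436 + 0.75·0.5585; P(supplier A) ≈ 0.3213, P(supplier B) ≈ 0.0332, P(supplier C) ≈ 0.6455
After 'flag': normaliser = 0.3·0.3213 + 0.85·0.0332 + 0.25·0.6455; P(supplier A) ≈ 0.3371, P(supplier B) ≈ 0.0987, P(supplier C) ≈ 0.5643

0.564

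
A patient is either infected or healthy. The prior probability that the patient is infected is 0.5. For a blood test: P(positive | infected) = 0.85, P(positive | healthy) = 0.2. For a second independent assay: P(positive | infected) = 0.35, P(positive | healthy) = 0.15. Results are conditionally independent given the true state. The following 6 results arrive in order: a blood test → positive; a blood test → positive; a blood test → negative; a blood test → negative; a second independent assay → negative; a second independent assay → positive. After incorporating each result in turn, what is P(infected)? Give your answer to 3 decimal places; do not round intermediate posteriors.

Each posterior becomes the prior for the next update.
After a blood test='positive': P(infected) = 0.85·0.5000 / (0.85·0.5000 + 0.2·0.5000) ≈ 0.8095
After a blood test='positive': P(infected) = 0.85·0.8095 / (0.85·0.8095 + 0.2·0.1905) ≈ 0.9475
After a blood test='negative': P(infected) = 0.15·0.9475 / (0.15·0.9475 + 0.8·0.0525) ≈ 0.7720
After a blood test='negative': P(infected) = 0.15·0.7720 / (0.15·0.7720 + 0.8·0.2280) ≈ 0.3884
After a second independent assay='negative': P(infected) = 0.65·0.3884 / (0.65·0.3884 + 0.85·0.6116) ≈ 0.3269
After a second independent assay='positive': P(infected) = 0.35·0.3269 / (0.35·0.3269 + 0.15·0.6731) ≈ 0.5312

0.531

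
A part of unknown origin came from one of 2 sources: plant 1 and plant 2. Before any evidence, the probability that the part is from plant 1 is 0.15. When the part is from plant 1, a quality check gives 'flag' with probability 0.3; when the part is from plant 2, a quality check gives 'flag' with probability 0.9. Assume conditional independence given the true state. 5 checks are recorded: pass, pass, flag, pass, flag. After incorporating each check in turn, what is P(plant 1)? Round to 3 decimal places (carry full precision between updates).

After 'pass': P(plant 1) = 0.7·0.1500 / (0.7·0.1500 + 0.1·0.8500) ≈ 0.5526
After 'pass': P(plant 1) = 0.7·0.5526 / (0.7·0.5526 + 0.1·0.4474) ≈ 0.8963
After 'flag': P(plant 1) = 0.3·0.8963 / (0.3·0.8963 + 0.9·0.1037) ≈ 0.7424
After 'pass': P(plant 1) = 0.7·0.7424 / (0.7·0.7424 + 0.1·0.2576) ≈ 0.9528
After 'flag': P(plant 1) = 0.3·0.9528 / (0.3·0.9528 + 0.9·0.0472) ≈ 0.8706

0.871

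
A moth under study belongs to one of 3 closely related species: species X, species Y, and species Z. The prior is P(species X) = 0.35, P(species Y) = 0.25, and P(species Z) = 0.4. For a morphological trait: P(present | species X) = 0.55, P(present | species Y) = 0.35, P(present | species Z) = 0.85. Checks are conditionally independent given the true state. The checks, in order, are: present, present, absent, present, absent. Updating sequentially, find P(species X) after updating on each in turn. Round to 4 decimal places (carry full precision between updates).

After 'present': normaliser = 0.55·0.3500 + 0.35·0.2500 + 0.85·0.4000; P(species X) ≈ 0.3105, P(species Y) ≈ 0.1411, P(species Z) ≈ 0.5484
After 'present': normaliser = 0.55·0.3105 + 0.35·0.1411 + 0.85·0.5484; P(species X) ≈ 0.2488, P(species Y) ≈ 0.0720, P(species Z) ≈ 0.6792
After 'absent': normaliser = 0.45·0.2488 + 0.65·0.0720 + 0.15·0.6792; P(species X) ≈ 0.4296, P(species Y) ≈ 0.1795, P(species Z) ≈ 0.3909
After 'present': normaliser = 0.55·0.4296 + 0.35·0.1795 + 0.85·0.3909; P(species X) ≈ 0.3742, P(species Y) ≈ 0.0995, P(species Z) ≈ 0.5263
After 'absent': normaliser = 0.45·0.3742 + 0.65·0.0995 + 0.15·0.5263; P(species X) ≈ 0.5397, P(species Y) ≈ 0.2073, P(species Z) ≈ 0.2530

0.5397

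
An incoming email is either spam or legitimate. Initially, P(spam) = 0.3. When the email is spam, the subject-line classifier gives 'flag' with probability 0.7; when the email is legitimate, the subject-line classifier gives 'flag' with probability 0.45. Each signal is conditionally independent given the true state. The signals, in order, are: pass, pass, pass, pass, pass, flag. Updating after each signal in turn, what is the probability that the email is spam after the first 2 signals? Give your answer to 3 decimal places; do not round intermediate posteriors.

0.113

After 'pass': P(spam) = 0.3·0.3000 / (0.3·0.3000 + 0.55·0.7000) ≈ 0.1895
After 'pass': P(spam) = 0.3·0.1895 / (0.3·0.1895 + 0.55·0.8105) ≈ 0.1131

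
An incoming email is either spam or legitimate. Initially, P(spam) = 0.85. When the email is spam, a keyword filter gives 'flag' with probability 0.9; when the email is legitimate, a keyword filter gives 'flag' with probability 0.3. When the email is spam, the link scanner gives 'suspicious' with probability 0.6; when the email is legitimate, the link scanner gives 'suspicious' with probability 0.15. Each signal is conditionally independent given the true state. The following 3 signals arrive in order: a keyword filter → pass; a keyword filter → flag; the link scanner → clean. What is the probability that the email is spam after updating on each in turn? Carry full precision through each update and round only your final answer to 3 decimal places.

0.533

Apply Bayes' rule sequentially, carrying P(spam) forward.
After a keyword filter='pass': P(spam) = 0.1·0.8500 / (0.1·0.8500 + 0.7·0.1500) ≈ 0.4474
After a keyword filter='flag': P(spam) = 0.9·0.4474 / (0.9·0.4474 + 0.3·0.5526) ≈ 0.7083
After the link scanner='clean': P(spam) = 0.4·0.7083 / (0.4·0.7083 + 0.85·0.2917) ≈ 0.5333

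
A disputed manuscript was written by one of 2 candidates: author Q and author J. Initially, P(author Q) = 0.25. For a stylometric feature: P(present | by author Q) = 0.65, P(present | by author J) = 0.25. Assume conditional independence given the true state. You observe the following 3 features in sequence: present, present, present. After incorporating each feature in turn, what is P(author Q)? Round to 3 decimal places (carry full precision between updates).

After 'present': P(author Q) = 0.65·0.2500 / (0.65·0.2500 + 0.25·0.7500) ≈ 0.4643
After 'present': P(author Q) = 0.65·0.4643 / (0.65·0.4643 + 0.25·0.5357) ≈ 0.6926
After 'present': P(author Q) = 0.65·0.6926 / (0.65·0.6926 + 0.25·0.3074) ≈ 0.8542

0.854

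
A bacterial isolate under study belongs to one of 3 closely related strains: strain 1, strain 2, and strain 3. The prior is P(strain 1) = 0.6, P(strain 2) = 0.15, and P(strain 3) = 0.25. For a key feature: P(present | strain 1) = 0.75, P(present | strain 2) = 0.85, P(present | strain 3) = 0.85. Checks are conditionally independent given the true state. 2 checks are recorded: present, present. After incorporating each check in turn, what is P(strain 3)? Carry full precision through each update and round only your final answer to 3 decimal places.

After 'present': normaliser = 0.75·0.6000 + 0.85·0.1500 + 0.85·0.2500; P(strain 1) ≈ 0.5696, P(strain 2) ≈ 0.1614, P(strain 3) ≈ 0.2690
After 'present': normaliser = 0.75·0.5696 + 0.85·0.1614 + 0.85·0.2690; P(strain 1) ≈ 0.5387, P(strain 2) ≈ 0.1730, P(strain 3) ≈ 0.2883

0.288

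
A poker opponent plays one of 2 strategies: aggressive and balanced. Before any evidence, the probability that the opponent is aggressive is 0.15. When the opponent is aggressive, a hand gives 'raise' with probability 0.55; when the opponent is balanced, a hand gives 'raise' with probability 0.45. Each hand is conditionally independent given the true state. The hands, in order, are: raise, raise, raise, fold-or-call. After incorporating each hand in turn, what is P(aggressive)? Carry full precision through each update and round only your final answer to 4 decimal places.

0.2086

After 'raise': P(aggressive) = 0.55·0.1500 / (0.55·0.1500 + 0.45·0.8500) ≈ 0.1774
After 'raise': P(aggressive) = 0.55·0.1774 / (0.55·0.1774 + 0.45·0.8226) ≈ 0.2086
After 'raise': P(aggressive) = 0.55·0.2086 / (0.55·0.2086 + 0.45·0.7914) ≈ 0.2437
After 'fold-or-call': P(aggressive) = 0.45·0.2437 / (0.45·0.2437 + 0.55·0.7563) ≈ 0.2086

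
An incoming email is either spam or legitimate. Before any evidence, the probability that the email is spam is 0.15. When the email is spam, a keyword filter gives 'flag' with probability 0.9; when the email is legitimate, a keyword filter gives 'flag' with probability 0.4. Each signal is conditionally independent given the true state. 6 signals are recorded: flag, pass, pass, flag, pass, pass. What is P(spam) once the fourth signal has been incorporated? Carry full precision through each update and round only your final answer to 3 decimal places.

0.024

Apply Bayes' rule sequentially, carrying P(spam) forward.
After 'flag': P(spam) = 0.9·0.1500 / (0.9·0.1500 + 0.4·0.8500) ≈ 0.2842
After 'pass': P(spam) = 0.1·0.2842 / (0.1·0.2842 + 0.6·0.7158) ≈ 0.0621
After 'pass': P(spam) = 0.1·0.0621 / (0.1·0.0621 + 0.6·0.9379) ≈ 0.0109
After 'flag': P(spam) = 0.9·0.0109 / (0.9·0.0109 + 0.4·0.9891) ≈ 0.0242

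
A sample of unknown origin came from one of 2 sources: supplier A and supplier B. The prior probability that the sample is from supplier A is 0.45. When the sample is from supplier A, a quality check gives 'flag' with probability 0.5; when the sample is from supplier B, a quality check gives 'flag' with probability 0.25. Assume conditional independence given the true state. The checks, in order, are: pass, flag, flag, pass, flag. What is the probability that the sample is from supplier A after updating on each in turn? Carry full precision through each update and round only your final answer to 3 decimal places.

0.744

After 'pass': P(supplier A) = 0.5·0.4500 / (0.5·0.4500 + 0.75·0.5500) ≈ 0.3529
After 'flag': P(supplier A) = 0.5·0.3529 / (0.5·0.3529 + 0.25·0.6471) ≈ 0.5217
After 'flag': P(supplier A) = 0.5·0.5217 / (0.5·0.5217 + 0.25·0.4783) ≈ 0.6857
After 'pass': P(supplier A) = 0.5·0.6857 / (0.5·0.6857 + 0.75·0.3143) ≈ 0.5926
After 'flag': P(supplier A) = 0.5·0.5926 / (0.5·0.5926 + 0.25·0.4074) ≈ 0.7442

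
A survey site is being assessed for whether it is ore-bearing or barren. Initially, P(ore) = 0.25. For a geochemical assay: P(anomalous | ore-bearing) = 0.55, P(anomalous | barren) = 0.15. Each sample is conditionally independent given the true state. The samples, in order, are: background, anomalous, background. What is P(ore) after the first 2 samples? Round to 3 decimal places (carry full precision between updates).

After 'background': P(ore) = 0.45·0.2500 / (0.45·0.2500 + 0.85·0.7500) ≈ 0.1500
After 'anomalous': P(ore) = 0.55·0.1500 / (0.55·0.1500 + 0.15·0.8500) ≈ 0.3929

0.393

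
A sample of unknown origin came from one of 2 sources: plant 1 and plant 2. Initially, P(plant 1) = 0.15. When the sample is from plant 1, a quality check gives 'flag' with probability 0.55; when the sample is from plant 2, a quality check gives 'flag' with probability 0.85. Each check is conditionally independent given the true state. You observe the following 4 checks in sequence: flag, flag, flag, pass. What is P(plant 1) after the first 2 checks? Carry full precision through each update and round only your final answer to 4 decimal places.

After 'flag': P(plant 1) = 0.55·0.1500 / (0.55·0.1500 + 0.85·0.8500) ≈ 0.1025
After 'flag': P(plant 1) = 0.55·0.1025 / (0.55·0.1025 + 0.85·0.8975) ≈ 0.0688

0.0688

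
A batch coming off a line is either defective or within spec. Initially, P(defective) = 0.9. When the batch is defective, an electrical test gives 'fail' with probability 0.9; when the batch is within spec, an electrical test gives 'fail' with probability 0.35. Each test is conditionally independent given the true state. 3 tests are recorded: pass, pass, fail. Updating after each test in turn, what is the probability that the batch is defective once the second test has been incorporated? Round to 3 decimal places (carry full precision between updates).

Each posterior becomes the prior for the next update.
After 'pass': P(defective) = 0.1·0.9000 / (0.1·0.9000 + 0.65·0.1000) ≈ 0.5806
After 'pass': P(defective) = 0.1·0.5806 / (0.1·0.5806 + 0.65·0.4194) ≈ 0.1756

0.176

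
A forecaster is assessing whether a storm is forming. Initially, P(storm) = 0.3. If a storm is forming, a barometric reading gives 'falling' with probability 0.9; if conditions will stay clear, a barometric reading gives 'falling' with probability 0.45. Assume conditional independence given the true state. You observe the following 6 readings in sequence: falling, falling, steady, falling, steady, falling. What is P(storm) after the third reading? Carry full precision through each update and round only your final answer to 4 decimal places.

After 'falling': P(storm) = 0.9·0.3000 / (0.9·0.3000 + 0.45·0.7000) ≈ 0.4615
After 'falling': P(storm) = 0.9·0.4615 / (0.9·0.4615 + 0.45·0.5385) ≈ 0.6316
After 'steady': P(storm) = 0.1·0.6316 / (0.1·0.6316 + 0.55·0.3684) ≈ 0.2376

0.2376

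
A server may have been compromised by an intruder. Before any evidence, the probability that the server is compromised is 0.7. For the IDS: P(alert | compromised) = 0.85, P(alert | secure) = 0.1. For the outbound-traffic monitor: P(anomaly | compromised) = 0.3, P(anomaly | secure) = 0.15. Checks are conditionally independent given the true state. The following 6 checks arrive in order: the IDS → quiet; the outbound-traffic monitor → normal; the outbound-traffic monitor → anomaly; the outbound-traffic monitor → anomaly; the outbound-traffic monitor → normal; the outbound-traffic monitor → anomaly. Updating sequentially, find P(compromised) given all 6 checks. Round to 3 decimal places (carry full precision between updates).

0.678

After the IDS='quiet': P(compromised) = 0.15·0.7000 / (0.15·0.7000 + 0.9·0.3000) ≈ 0.2800
After the outbound-traffic monitor='normal': P(compromised) = 0.7·0.2800 / (0.7·0.2800 + 0.85·0.7200) ≈ 0.2426
After the outbound-traffic monitor='anomaly': P(compromised) = 0.3·0.2426 / (0.3·0.2426 + 0.15·0.7574) ≈ 0.3904
After the outbound-traffic monitor='anomaly': P(compromised) = 0.3·0.3904 / (0.3·0.3904 + 0.15·0.6096) ≈ 0.5616
After the outbound-traffic monitor='normal': P(compromised) = 0.7·0.5616 / (0.7·0.5616 + 0.85·0.4384) ≈ 0.5134
After the outbound-traffic monitor='anomaly': P(compromised) = 0.3·0.5134 / (0.3·0.5134 + 0.15·0.4866) ≈ 0.6785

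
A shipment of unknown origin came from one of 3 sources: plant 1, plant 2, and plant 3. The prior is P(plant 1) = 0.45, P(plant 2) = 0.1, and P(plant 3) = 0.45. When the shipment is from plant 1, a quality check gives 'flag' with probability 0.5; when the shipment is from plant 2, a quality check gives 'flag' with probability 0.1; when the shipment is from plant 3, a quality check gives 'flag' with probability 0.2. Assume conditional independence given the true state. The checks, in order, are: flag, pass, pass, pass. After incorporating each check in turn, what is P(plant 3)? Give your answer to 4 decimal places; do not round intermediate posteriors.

0.5654

After 'flag': normaliser = 0.5·0.4500 + 0.1·0.1000 + 0.2·0.4500; P(plant 1) ≈ 0.6923, P(plant 2) ≈ 0.0308, P(plant 3) ≈ 0.2769
After 'pass': normaliser = 0.5·0.6923 + 0.9·0.0308 + 0.8·0.2769; P(plant 1) ≈ 0.5814, P(plant 2) ≈ 0.0465, P(plant 3) ≈ 0.3721
After 'pass': normaliser = 0.5·0.5814 + 0.9·0.0465 + 0.8·0.3721; P(plant 1) ≈ 0.4613, P(plant 2) ≈ 0.0664, P(plant 3) ≈ 0.4723
After 'pass': normaliser = 0.5·0.4613 + 0.9·0.0664 + 0.8·0.4723; P(plant 1) ≈ 0.3451, P(plant 2) ≈ 0.0895, P(plant 3) ≈ 0.5654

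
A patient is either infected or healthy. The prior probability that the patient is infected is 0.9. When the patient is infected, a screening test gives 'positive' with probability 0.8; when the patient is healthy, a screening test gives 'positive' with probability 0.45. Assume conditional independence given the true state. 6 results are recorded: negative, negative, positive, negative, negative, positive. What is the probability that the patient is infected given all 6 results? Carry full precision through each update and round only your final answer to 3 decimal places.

After 'negative': P(infected) = 0.2·0.9000 / (0.2·0.9000 + 0.55·0.1000) ≈ 0.7660
After 'negative': P(infected) = 0.2·0.7660 / (0.2·0.7660 + 0.55·0.2340) ≈ 0.5434
After 'positive': P(infected) = 0.8·0.5434 / (0.8·0.5434 + 0.45·0.4566) ≈ 0.6790
After 'negative': P(infected) = 0.2·0.6790 / (0.2·0.6790 + 0.55·0.3210) ≈ 0.4348
After 'negative': P(infected) = 0.2·0.4348 / (0.2·0.4348 + 0.55·0.5652) ≈ 0.2186
After 'positive': P(infected) = 0.8·0.2186 / (0.8·0.2186 + 0.45·0.7814) ≈ 0.3322

0.332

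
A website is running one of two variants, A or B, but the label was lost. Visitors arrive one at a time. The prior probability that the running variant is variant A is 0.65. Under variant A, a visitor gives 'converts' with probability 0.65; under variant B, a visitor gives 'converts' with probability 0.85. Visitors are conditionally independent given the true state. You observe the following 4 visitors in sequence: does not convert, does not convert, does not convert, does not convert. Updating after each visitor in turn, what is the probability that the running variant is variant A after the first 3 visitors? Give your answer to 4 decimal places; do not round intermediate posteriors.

After 'does not convert': P(A) = 0.35·0.6500 / (0.35·0.6500 + 0.15·0.3500) ≈ 0.8125
After 'does not convert': P(A) = 0.35·0.8125 / (0.35·0.8125 + 0.15·0.1875) ≈ 0.9100
After 'does not convert': P(A) = 0.35·0.9100 / (0.35·0.9100 + 0.15·0.0900) ≈ 0.9593

0.9593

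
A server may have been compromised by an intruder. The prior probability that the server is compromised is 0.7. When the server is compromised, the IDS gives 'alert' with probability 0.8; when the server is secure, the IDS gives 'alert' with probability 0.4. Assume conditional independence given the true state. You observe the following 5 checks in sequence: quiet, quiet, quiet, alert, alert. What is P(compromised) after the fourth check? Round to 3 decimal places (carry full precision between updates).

0.147

After 'quiet': P(compromised) = 0.2·0.7000 / (0.2·0.7000 + 0.6·0.3000) ≈ 0.4375
After 'quiet': P(compromised) = 0.2·0.4375 / (0.2·0.4375 + 0.6·0.5625) ≈ 0.2059
After 'quiet': P(compromised) = 0.2·0.2059 / (0.2·0.2059 + 0.6·0.7941) ≈ 0.0795
After 'alert': P(compromised) = 0.8·0.0795 / (0.8·0.0795 + 0.4·0.9205) ≈ 0.1474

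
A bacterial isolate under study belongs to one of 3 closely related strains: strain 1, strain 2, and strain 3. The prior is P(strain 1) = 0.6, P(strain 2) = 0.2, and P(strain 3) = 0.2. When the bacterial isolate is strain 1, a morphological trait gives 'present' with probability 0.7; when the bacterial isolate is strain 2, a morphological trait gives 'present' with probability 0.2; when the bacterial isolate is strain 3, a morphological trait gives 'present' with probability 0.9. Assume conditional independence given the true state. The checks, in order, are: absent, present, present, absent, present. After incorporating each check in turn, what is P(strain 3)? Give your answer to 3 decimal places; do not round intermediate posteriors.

Each posterior becomes the prior for the next update.
After 'absent': normaliser = 0.3·0.6000 + 0.8·0.2000 + 0.1·0.2000; P(strain 1) ≈ 0.5000, P(strain 2) ≈ 0.4444, P(strain 3) ≈ 0.0556
After 'present': normaliser = 0.7·0.5000 + 0.2·0.4444 + 0.9·0.0556; P(strain 1) ≈ 0.7159, P(strain 2) ≈ 0.1818, P(strain 3) ≈ 0.1023
After 'present': normaliser = 0.7·0.7159 + 0.2·0.1818 + 0.9·0.1023; P(strain 1) ≈ 0.7960, P(strain 2) ≈ 0.0578, P(strain 3) ≈ 0.1462
After 'absent': normaliser = 0.3·0.7960 + 0.8·0.0578 + 0.1·0.1462; P(strain 1) ≈ 0.7970, P(strain 2) ≈ 0.1542, P(strain 3) ≈ 0.0488
After 'present': normaliser = 0.7·0.7970 + 0.2·0.1542 + 0.9·0.0488; P(strain 1) ≈ 0.8818, P(strain 2) ≈ 0.0488, P(strain 3) ≈ 0.0694

0.069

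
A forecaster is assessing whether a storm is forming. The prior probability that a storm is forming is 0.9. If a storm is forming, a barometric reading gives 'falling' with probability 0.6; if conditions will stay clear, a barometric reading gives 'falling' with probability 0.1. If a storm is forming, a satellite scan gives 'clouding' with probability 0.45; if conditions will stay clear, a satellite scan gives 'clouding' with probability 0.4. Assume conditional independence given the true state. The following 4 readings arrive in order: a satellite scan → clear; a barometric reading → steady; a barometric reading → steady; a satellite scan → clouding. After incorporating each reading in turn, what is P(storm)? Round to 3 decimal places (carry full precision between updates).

After a satellite scan='clear': P(storm) = 0.55·0.9000 / (0.55·0.9000 + 0.6·0.1000) ≈ 0.8919
After a barometric reading='steady': P(storm) = 0.4·0.8919 / (0.4·0.8919 + 0.9·0.1081) ≈ 0.7857
After a barometric reading='steady': P(storm) = 0.4·0.7857 / (0.4·0.7857 + 0.9·0.2143) ≈ 0.6197
After a satellite scan='clouding': P(storm) = 0.45·0.6197 / (0.45·0.6197 + 0.4·0.3803) ≈ 0.6471

0.647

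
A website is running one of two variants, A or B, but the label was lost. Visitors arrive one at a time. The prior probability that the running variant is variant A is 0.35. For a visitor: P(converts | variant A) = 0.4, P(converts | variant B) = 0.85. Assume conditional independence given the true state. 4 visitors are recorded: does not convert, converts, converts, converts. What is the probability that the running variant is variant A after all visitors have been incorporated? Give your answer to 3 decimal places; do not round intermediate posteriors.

0.183

Each posterior becomes the prior for the next update.
After 'does not convert': P(A) = 0.6·0.3500 / (0.6·0.3500 + 0.15·0.6500) ≈ 0.6829
After 'converts': P(A) = 0.4·0.6829 / (0.4·0.6829 + 0.85·0.3171) ≈ 0.5034
After 'converts': P(A) = 0.4·0.5034 / (0.4·0.5034 + 0.85·0.4966) ≈ 0.3229
After 'converts': P(A) = 0.4·0.3229 / (0.4·0.3229 + 0.85·0.6771) ≈ 0.1833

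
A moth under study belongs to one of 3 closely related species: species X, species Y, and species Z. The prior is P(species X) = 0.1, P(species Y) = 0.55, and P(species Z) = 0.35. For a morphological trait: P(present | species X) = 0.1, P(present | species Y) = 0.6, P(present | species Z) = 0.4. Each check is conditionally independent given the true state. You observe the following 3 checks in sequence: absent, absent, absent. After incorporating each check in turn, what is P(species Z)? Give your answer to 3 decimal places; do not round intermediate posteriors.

0.412

Apply Bayes' rule sequentially, carrying P(species Z) forward.
After 'absent': normaliser = 0.9·0.1000 + 0.4·0.5500 + 0.6·0.3500; P(species X) ≈ 0.1731, P(species Y) ≈ 0.4231, P(species Z) ≈ 0.4038
After 'absent': normaliser = 0.9·0.1731 + 0.4·0.4231 + 0.6·0.4038; P(species X) ≈ 0.2746, P(species Y) ≈ 0.2983, P(species Z) ≈ 0.4271
After 'absent': normaliser = 0.9·0.2746 + 0.4·0.2983 + 0.6·0.4271; P(species X) ≈ 0.3968, P(species Y) ≈ 0.1916, P(species Z) ≈ 0.4115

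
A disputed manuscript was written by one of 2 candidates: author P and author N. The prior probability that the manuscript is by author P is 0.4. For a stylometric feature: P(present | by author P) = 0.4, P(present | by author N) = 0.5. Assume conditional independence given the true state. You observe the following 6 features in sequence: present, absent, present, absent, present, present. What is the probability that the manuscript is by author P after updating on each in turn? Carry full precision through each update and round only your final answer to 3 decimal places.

0.282

Apply Bayes' rule sequentially, carrying P(author P) forward.
After 'present': P(author P) = 0.4·0.4000 / (0.4·0.4000 + 0.5·0.6000) ≈ 0.3478
After 'absent': P(author P) = 0.6·0.3478 / (0.6·0.3478 + 0.5·0.6522) ≈ 0.3902
After 'present': P(author P) = 0.4·0.3902 / (0.4·0.3902 + 0.5·0.6098) ≈ 0.3386
After 'absent': P(author P) = 0.6·0.3386 / (0.6·0.3386 + 0.5·0.6614) ≈ 0.3806
After 'present': P(author P) = 0.4·0.3806 / (0.4·0.3806 + 0.5·0.6194) ≈ 0.3295
After 'present': P(author P) = 0.4·0.3295 / (0.4·0.3295 + 0.5·0.6705) ≈ 0.2822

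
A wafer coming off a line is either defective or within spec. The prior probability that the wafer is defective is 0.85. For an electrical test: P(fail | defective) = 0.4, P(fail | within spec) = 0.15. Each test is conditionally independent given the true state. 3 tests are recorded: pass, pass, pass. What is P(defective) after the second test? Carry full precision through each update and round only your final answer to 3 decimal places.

0.738

Apply Bayes' rule sequentially, carrying P(defective) forward.
After 'pass': P(defective) = 0.6·0.8500 / (0.6·0.8500 + 0.85·0.1500) ≈ 0.8000
After 'pass': P(defective) = 0.6·0.8000 / (0.6·0.8000 + 0.85·0.2000) ≈ 0.7385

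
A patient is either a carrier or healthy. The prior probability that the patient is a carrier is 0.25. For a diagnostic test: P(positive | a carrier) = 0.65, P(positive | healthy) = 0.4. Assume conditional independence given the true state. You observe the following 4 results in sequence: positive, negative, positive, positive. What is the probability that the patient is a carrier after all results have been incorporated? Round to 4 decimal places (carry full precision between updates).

After 'positive': P(carrier) = 0.65·0.2500 / (0.65·0.2500 + 0.4·0.7500) ≈ 0.3514
After 'negative': P(carrier) = 0.35·0.3514 / (0.35·0.3514 + 0.6·0.6486) ≈ 0.2401
After 'positive': P(carrier) = 0.65·0.2401 / (0.65·0.2401 + 0.4·0.7599) ≈ 0.3393
After 'positive': P(carrier) = 0.65·0.3393 / (0.65·0.3393 + 0.4·0.6607) ≈ 0.4549

0.4549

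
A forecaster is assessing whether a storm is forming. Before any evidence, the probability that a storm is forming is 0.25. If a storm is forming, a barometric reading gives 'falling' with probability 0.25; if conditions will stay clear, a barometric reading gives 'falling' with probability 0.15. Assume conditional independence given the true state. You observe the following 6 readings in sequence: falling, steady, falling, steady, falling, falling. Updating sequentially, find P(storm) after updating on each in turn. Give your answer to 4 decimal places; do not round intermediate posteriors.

0.6669

Each posterior becomes the prior for the next update.
After 'falling': P(storm) = 0.25·0.2500 / (0.25·0.2500 + 0.15·0.7500) ≈ 0.3571
After 'steady': P(storm) = 0.75·0.3571 / (0.75·0.3571 + 0.85·0.6429) ≈ 0.3289
After 'falling': P(storm) = 0.25·0.3289 / (0.25·0.3289 + 0.15·0.6711) ≈ 0.4496
After 'steady': P(storm) = 0.75·0.4496 / (0.75·0.4496 + 0.85·0.5504) ≈ 0.4189
After 'falling': P(storm) = 0.25·0.4189 / (0.25·0.4189 + 0.15·0.5811) ≈ 0.5458
After 'falling': P(storm) = 0.25·0.5458 / (0.25·0.5458 + 0.15·0.4542) ≈ 0.6669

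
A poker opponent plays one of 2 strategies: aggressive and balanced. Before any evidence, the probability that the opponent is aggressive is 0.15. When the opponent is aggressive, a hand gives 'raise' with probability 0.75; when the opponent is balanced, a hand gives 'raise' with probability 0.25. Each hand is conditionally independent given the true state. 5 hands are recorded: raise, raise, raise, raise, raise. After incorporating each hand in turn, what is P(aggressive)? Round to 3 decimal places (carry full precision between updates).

0.977

After 'raise': P(aggressive) = 0.75·0.1500 / (0.75·0.1500 + 0.25·0.8500) ≈ 0.3462
After 'raise': P(aggressive) = 0.75·0.3462 / (0.75·0.3462 + 0.25·0.6538) ≈ 0.6136
After 'raise': P(aggressive) = 0.75·0.6136 / (0.75·0.6136 + 0.25·0.3864) ≈ 0.8265
After 'raise': P(aggressive) = 0.75·0.8265 / (0.75·0.8265 + 0.25·0.1735) ≈ 0.9346
After 'raise': P(aggressive) = 0.75·0.9346 / (0.75·0.9346 + 0.25·0.0654) ≈ 0.9772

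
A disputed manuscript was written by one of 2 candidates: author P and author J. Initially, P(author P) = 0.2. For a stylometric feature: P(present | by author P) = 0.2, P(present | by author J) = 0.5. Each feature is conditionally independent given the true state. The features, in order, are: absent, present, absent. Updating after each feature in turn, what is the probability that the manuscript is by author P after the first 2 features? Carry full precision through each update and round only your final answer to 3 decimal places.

0.138

Apply Bayes' rule sequentially, carrying P(author P) forward.
After 'absent': P(author P) = 0.8·0.2000 / (0.8·0.2000 + 0.5·0.8000) ≈ 0.2857
After 'present': P(author P) = 0.2·0.2857 / (0.2·0.2857 + 0.5·0.7143) ≈ 0.1379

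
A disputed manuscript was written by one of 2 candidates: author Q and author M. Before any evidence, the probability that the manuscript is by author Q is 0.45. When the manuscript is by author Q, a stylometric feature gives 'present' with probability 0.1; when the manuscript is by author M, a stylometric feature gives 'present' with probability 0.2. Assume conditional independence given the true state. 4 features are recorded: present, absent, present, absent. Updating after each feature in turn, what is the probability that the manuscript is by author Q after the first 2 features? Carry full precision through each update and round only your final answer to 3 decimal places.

0.315

After 'present': P(author Q) = 0.1·0.4500 / (0.1·0.4500 + 0.2·0.5500) ≈ 0.2903
After 'absent': P(author Q) = 0.9·0.2903 / (0.9·0.2903 + 0.8·0.7097) ≈ 0.3152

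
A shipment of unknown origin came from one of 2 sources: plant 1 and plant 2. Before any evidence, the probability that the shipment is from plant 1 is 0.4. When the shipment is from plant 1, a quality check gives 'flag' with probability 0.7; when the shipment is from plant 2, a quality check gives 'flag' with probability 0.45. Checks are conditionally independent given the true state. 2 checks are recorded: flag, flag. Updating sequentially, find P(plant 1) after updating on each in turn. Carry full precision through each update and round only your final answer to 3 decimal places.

0.617

After 'flag': P(plant 1) = 0.7·0.4000 / (0.7·0.4000 + 0.45·0.6000) ≈ 0.5091
After 'flag': P(plant 1) = 0.7·0.5091 / (0.7·0.5091 + 0.45·0.4909) ≈ 0.6173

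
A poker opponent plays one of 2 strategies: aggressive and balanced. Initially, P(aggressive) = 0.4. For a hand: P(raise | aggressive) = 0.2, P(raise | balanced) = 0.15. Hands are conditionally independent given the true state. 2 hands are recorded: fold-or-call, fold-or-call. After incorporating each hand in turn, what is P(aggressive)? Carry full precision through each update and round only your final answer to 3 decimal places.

After 'fold-or-call': P(aggressive) = 0.8·0.4000 / (0.8·0.4000 + 0.85·0.6000) ≈ 0.3855
After 'fold-or-call': P(aggressive) = 0.8·0.3855 / (0.8·0.3855 + 0.85·0.6145) ≈ 0.3713

0.371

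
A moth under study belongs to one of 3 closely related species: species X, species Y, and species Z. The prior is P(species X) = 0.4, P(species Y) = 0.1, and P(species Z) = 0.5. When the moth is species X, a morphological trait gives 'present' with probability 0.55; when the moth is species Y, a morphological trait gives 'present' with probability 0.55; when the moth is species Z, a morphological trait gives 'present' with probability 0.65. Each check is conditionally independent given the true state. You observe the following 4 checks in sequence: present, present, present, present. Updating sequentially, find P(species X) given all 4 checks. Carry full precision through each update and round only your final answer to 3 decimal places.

0.271

After 'present': normaliser = 0.55·0.4000 + 0.55·0.1000 + 0.65·0.5000; P(species X) ≈ 0.3667, P(species Y) ≈ 0.0917, P(species Z) ≈ 0.5417
After 'present': normaliser = 0.55·0.3667 + 0.55·0.0917 + 0.65·0.5417; P(species X) ≈ 0.3338, P(species Y) ≈ 0.0834, P(species Z) ≈ 0.5828
After 'present': normaliser = 0.55·0.3338 + 0.55·0.0834 + 0.65·0.5828; P(species X) ≈ 0.3018, P(species Y) ≈ 0.0755, P(species Z) ≈ 0.6227
After 'present': normaliser = 0.55·0.3018 + 0.55·0.0755 + 0.65·0.6227; P(species X) ≈ 0.2711, P(species Y) ≈ 0.0678, P(species Z) ≈ 0.6611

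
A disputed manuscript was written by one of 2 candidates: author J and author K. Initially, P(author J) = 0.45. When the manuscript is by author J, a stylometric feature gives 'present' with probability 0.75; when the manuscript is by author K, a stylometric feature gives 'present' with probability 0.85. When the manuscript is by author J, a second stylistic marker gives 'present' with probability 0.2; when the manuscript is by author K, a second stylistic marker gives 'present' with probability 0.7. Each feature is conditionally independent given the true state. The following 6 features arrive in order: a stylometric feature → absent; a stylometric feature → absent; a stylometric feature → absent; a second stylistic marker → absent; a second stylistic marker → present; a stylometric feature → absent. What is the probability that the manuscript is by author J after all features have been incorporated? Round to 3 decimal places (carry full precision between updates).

Apply Bayes' rule sequentially, carrying P(author J) forward.
After a stylometric feature='absent': P(author J) = 0.25·0.4500 / (0.25·0.4500 + 0.15·0.5500) ≈ 0.5769
After a stylometric feature='absent': P(author J) = 0.25·0.5769 / (0.25·0.5769 + 0.15·0.4231) ≈ 0.6944
After a stylometric feature='absent': P(author J) = 0.25·0.6944 / (0.25·0.6944 + 0.15·0.3056) ≈ 0.7911
After a second stylistic marker='absent': P(author J) = 0.8·0.7911 / (0.8·0.7911 + 0.3·0.2089) ≈ 0.9099
After a second stylistic marker='present': P(author J) = 0.2·0.9099 / (0.2·0.9099 + 0.7·0.0901) ≈ 0.7427
After a stylometric feature='absent': P(author J) = 0.25·0.7427 / (0.25·0.7427 + 0.15·0.2573) ≈ 0.8279

0.828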